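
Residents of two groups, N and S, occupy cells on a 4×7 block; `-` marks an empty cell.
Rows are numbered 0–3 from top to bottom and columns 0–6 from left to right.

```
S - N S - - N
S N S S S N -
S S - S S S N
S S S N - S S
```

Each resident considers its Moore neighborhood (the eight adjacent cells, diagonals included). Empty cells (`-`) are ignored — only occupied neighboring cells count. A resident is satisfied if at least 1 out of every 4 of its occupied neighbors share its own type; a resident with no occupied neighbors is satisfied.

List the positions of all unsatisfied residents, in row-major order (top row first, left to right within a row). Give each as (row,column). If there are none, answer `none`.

(0,0)S 1/2 ok
(0,2)N 1/4 ok
(0,3)S 3/4 ok
(0,6)N 1/1 ok
(1,0)S 3/4 ok
(1,1)N 1/6 unhappy
(1,2)S 4/6 ok
(1,3)S 5/6 ok
(1,4)S 5/6 ok
(1,5)N 2/5 ok
(2,0)S 4/5 ok
(2,1)S 6/7 ok
(2,3)S 5/6 ok
(2,4)S 5/7 ok
(2,5)S 4/6 ok
(2,6)N 1/4 ok
(3,0)S 3/3 ok
(3,1)S 4/4 ok
(3,2)S 3/4 ok
(3,3)N 0/3 unhappy
(3,5)S 3/4 ok
(3,6)S 2/3 ok

(1,1), (3,3)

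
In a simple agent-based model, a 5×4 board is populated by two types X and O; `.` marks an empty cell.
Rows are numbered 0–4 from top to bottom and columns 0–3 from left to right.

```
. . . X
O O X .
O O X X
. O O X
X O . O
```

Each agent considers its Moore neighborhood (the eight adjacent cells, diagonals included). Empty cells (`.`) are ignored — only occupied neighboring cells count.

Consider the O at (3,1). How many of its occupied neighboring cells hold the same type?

Occupied neighbors of (3,1): (2,0)=O, (2,1)=O, (2,2)=X, (3,2)=O, (4,0)=X, (4,1)=O.
Same type (O): 4 of 6.

4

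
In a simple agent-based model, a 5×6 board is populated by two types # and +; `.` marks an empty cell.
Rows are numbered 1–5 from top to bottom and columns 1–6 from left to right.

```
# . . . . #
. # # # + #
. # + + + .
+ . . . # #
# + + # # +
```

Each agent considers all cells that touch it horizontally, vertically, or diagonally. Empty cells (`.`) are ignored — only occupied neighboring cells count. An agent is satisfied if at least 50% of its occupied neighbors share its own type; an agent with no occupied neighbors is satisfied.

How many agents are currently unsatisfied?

Row 1: (1,1)# 1/1 ✓ · (1,6)# 1/2 ✓
Row 2: (2,2)# 3/4 ✓ · (2,3)# 3/5 ✓ · (2,4)# 1/5 ✗ · (2,5)+ 2/5 ✗ · (2,6)# 1/3 ✗
Row 3: (3,2)# 2/4 ✓ · (3,3)+ 1/5 ✗ · (3,4)+ 3/6 ✓ · (3,5)+ 2/6 ✗
Row 4: (4,1)+ 1/3 ✗ · (4,5)# 3/6 ✓ · (4,6)# 2/4 ✓
Row 5: (5,1)# 0/2 ✗ · (5,2)+ 2/3 ✓ · (5,3)+ 1/2 ✓ · (5,4)# 2/3 ✓ · (5,5)# 3/4 ✓ · (5,6)+ 0/3 ✗
Unsatisfied: (2,4), (2,5), (2,6), (3,3), (3,5), (4,1), (5,1), (5,6) — 8 in total.

8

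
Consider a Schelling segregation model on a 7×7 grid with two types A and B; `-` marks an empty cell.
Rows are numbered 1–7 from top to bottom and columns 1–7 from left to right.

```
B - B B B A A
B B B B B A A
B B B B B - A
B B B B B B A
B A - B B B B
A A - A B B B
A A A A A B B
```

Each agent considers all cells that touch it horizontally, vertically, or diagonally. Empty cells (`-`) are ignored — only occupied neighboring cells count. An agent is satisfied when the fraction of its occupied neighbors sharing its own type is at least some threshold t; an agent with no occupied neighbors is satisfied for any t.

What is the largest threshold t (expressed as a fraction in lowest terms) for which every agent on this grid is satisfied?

(1,1)B 2/2
(1,3)B 4/4
(1,4)B 5/5
(1,5)B 3/5
(1,6)A 3/5
(1,7)A 3/3
(2,1)B 4/4
(2,2)B 7/7
(2,3)B 7/7
(2,4)B 8/8
(2,5)B 5/7
(2,6)A 4/7
(2,7)A 4/4
(3,1)B 5/5
(3,2)B 8/8
(3,3)B 8/8
(3,4)B 8/8
(3,5)B 6/7
(3,7)A 3/4
(4,1)B 4/5
(4,2)B 6/7
(4,3)B 6/7
(4,4)B 7/7
(4,5)B 7/7
(4,6)B 5/7
(4,7)A 1/4
(5,1)B 2/5
(5,2)A 2/6
(5,4)B 5/6
(5,5)B 7/8
(5,6)B 7/8
(5,7)B 4/5
(6,1)A 4/5
(6,2)A 5/6
(6,4)A 3/6
(6,5)B 5/8
(6,6)B 7/8
(6,7)B 5/5
(7,1)A 3/3
(7,2)A 4/4
(7,3)A 4/4
(7,4)A 3/4
(7,5)A 2/5
(7,6)B 4/5
(7,7)B 3/3
The smallest same-type fraction is 1/4 at (4,7), which reduces to 1/4. Any threshold above that leaves this agent unsatisfied.

1/4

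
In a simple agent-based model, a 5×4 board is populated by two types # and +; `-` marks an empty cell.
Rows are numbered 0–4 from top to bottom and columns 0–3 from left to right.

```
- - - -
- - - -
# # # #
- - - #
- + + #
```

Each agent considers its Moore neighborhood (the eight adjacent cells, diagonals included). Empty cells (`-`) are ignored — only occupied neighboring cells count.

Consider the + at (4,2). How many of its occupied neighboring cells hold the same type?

1

Occupied neighbors of (4,2): (3,3)=#, (4,1)=+, (4,3)=#.
Same type (+): 1 of 3.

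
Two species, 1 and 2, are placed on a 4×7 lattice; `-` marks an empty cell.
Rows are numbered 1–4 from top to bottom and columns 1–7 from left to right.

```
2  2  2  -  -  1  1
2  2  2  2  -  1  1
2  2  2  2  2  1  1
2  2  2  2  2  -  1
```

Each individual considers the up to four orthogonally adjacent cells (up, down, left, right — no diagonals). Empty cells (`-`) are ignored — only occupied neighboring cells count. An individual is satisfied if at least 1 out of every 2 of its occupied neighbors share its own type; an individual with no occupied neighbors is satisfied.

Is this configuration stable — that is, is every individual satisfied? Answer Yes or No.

(1,1)2 2/2 ok
(1,2)2 3/3 ok
(1,3)2 2/2 ok
(1,6)1 2/2 ok
(1,7)1 2/2 ok
(2,1)2 3/3 ok
(2,2)2 4/4 ok
(2,3)2 4/4 ok
(2,4)2 2/2 ok
(2,6)1 3/3 ok
(2,7)1 3/3 ok
(3,1)2 3/3 ok
(3,2)2 4/4 ok
(3,3)2 4/4 ok
(3,4)2 4/4 ok
(3,5)2 2/3 ok
(3,6)1 2/3 ok
(3,7)1 3/3 ok
(4,1)2 2/2 ok
(4,2)2 3/3 ok
(4,3)2 3/3 ok
(4,4)2 3/3 ok
(4,5)2 2/2 ok
(4,7)1 1/1 ok
All meet the threshold, so the configuration is stable.

Yes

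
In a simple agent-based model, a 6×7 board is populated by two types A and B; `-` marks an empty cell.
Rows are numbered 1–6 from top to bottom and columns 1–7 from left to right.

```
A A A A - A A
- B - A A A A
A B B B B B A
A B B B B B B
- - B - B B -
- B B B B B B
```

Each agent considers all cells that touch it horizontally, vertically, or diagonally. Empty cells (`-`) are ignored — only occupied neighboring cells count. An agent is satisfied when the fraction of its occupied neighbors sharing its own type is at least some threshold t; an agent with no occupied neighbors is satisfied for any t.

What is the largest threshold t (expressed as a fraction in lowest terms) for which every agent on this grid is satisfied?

(1,1)A 1/2
(1,2)A 2/3
(1,3)A 3/4
(1,4)A 3/3
(1,6)A 4/4
(1,7)A 3/3
(2,2)B 2/6
(2,4)A 3/6
(2,5)A 4/7
(2,6)A 5/7
(2,7)A 4/5
(3,1)A 1/4
(3,2)B 4/6
(3,3)B 6/7
(3,4)B 5/7
(3,5)B 5/8
(3,6)B 4/8
(3,7)A 2/5
(4,1)A 1/3
(4,2)B 4/6
(4,3)B 6/6
(4,4)B 7/7
(4,5)B 7/7
(4,6)B 6/7
(4,7)B 3/4
(5,3)B 6/6
(5,5)B 7/7
(5,6)B 7/7
(6,2)B 2/2
(6,3)B 3/3
(6,4)B 4/4
(6,5)B 4/4
(6,6)B 4/4
(6,7)B 2/2
The smallest same-type fraction is 1/4 at (3,1), which reduces to 1/4. Any threshold above that leaves this agent unsatisfied.

1/4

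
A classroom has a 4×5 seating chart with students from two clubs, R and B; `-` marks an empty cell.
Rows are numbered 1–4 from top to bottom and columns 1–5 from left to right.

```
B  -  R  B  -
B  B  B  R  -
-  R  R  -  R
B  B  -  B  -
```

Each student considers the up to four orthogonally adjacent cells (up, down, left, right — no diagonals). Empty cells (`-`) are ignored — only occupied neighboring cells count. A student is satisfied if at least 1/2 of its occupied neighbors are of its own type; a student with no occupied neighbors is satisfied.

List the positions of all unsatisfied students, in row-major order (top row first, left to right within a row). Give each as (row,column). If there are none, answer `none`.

(1,1)B 1/1 ok
(1,3)R 0/2 unhappy
(1,4)B 0/2 unhappy
(2,1)B 2/2 ok
(2,2)B 2/3 ok
(2,3)B 1/4 unhappy
(2,4)R 0/2 unhappy
(3,2)R 1/3 unhappy
(3,3)R 1/2 ok
(3,5)R 0/0 ok
(4,1)B 1/1 ok
(4,2)B 1/2 ok
(4,4)B 0/0 ok

(1,3), (1,4), (2,3), (2,4), (3,2)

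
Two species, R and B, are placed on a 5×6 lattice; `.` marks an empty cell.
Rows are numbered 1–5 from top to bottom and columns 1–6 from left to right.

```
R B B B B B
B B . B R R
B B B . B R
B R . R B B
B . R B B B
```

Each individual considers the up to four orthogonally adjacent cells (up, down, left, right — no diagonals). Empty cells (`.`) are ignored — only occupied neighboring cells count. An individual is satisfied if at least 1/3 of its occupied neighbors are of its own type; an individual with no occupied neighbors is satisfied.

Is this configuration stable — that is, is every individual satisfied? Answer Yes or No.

No

(1,1)R 0/2 ✗
(1,2)B 2/3 ✓
(1,3)B 2/2 ✓
(1,4)B 3/3 ✓
(1,5)B 2/3 ✓
(1,6)B 1/2 ✓
(2,1)B 2/3 ✓
(2,2)B 3/3 ✓
(2,4)B 1/2 ✓
(2,5)R 1/4 ✗
(2,6)R 2/3 ✓
(3,1)B 3/3 ✓
(3,2)B 3/4 ✓
(3,3)B 1/1 ✓
(3,5)B 1/3 ✓
(3,6)R 1/3 ✓
(4,1)B 2/3 ✓
(4,2)R 0/2 ✗
(4,4)R 0/2 ✗
(4,5)B 3/4 ✓
(4,6)B 2/3 ✓
(5,1)B 1/1 ✓
(5,3)R 0/1 ✗
(5,4)B 1/3 ✓
(5,5)B 3/3 ✓
(5,6)B 2/2 ✓
For instance (1,1) has only 0/2 same-type neighbors, below 1/3.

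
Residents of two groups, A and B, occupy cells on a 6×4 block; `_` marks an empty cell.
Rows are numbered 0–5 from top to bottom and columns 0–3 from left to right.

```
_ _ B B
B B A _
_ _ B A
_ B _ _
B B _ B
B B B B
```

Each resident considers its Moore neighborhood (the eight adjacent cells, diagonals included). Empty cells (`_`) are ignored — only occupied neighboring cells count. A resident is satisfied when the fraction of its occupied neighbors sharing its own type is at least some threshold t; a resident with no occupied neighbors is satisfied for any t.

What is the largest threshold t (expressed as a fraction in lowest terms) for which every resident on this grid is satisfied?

(0,2)B 2/3
(0,3)B 1/2
(1,0)B 1/1
(1,1)B 3/4
(1,2)A 1/5
(2,2)B 2/4
(2,3)A 1/2
(3,1)B 3/3
(4,0)B 4/4
(4,1)B 5/5
(4,3)B 2/2
(5,0)B 3/3
(5,1)B 4/4
(5,2)B 4/4
(5,3)B 2/2
The smallest same-type fraction is 1/5 at (1,2), which reduces to 1/5. Any threshold above that leaves this resident unsatisfied.

1/5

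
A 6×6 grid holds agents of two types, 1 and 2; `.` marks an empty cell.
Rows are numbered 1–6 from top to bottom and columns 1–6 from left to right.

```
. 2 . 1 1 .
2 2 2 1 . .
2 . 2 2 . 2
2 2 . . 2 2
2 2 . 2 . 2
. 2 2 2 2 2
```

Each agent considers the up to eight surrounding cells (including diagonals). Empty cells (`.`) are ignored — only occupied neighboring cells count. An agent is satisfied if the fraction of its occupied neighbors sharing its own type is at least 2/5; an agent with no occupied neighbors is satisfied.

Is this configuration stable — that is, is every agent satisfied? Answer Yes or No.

(1,2)2 3/3 ok
(1,4)1 2/3 ok
(1,5)1 2/2 ok
(2,1)2 3/3 ok
(2,2)2 5/5 ok
(2,3)2 4/6 ok
(2,4)1 2/5 ok
(3,1)2 4/4 ok
(3,3)2 4/5 ok
(3,4)2 3/4 ok
(3,6)2 2/2 ok
(4,1)2 4/4 ok
(4,2)2 5/5 ok
(4,5)2 5/5 ok
(4,6)2 3/3 ok
(5,1)2 4/4 ok
(5,2)2 5/5 ok
(5,4)2 4/4 ok
(5,6)2 4/4 ok
(6,2)2 3/3 ok
(6,3)2 4/4 ok
(6,4)2 3/3 ok
(6,5)2 4/4 ok
(6,6)2 2/2 ok
All meet the threshold, so the configuration is stable.

Yes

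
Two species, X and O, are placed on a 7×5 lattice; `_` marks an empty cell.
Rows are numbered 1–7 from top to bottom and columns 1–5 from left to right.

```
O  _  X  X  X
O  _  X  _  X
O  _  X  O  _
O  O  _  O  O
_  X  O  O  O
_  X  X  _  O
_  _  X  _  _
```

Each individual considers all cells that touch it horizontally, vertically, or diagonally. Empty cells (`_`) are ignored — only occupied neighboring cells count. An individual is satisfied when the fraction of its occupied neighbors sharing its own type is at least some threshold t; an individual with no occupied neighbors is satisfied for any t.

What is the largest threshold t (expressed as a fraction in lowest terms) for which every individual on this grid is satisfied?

1/4

Row 1: (1,1)O 1/1 · (1,3)X 2/2 · (1,4)X 4/4 · (1,5)X 2/2
Row 2: (2,1)O 2/2 · (2,3)X 3/4 · (2,5)X 2/3
Row 3: (3,1)O 3/3 · (3,3)X 1/4 · (3,4)O 2/5
Row 4: (4,1)O 2/3 · (4,2)O 3/5 · (4,4)O 5/6 · (4,5)O 4/4
Row 5: (5,2)X 2/5 · (5,3)O 3/6 · (5,4)O 5/6 · (5,5)O 4/4
Row 6: (6,2)X 3/4 · (6,3)X 3/5 · (6,5)O 2/2
Row 7: (7,3)X 2/2
The smallest same-type fraction is 1/4 at (3,3), which reduces to 1/4. Any threshold above that leaves this individual unsatisfied.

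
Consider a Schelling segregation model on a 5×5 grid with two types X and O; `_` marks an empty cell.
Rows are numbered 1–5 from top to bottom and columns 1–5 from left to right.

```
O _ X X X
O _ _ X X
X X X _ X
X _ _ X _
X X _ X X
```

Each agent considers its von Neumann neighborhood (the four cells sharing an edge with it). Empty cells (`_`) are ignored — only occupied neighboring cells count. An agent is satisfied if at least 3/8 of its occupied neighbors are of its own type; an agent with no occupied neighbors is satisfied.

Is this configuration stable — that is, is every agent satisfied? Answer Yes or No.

Yes

Row 1: (1,1)O 1/1 satisfied · (1,3)X 1/1 satisfied · (1,4)X 3/3 satisfied · (1,5)X 2/2 satisfied
Row 2: (2,1)O 1/2 satisfied · (2,4)X 2/2 satisfied · (2,5)X 3/3 satisfied
Row 3: (3,1)X 2/3 satisfied · (3,2)X 2/2 satisfied · (3,3)X 1/1 satisfied · (3,5)X 1/1 satisfied
Row 4: (4,1)X 2/2 satisfied · (4,4)X 1/1 satisfied
Row 5: (5,1)X 2/2 satisfied · (5,2)X 1/1 satisfied · (5,4)X 2/2 satisfied · (5,5)X 1/1 satisfied
All meet the threshold, so the configuration is stable.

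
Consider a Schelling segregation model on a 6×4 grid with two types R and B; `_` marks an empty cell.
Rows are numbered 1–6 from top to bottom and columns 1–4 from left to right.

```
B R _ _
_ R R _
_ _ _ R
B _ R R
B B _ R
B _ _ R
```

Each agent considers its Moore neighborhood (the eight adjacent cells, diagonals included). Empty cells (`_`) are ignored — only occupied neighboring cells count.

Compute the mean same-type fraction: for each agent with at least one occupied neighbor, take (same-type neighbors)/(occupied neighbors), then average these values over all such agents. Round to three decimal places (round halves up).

Row 1: (1,1)B 0/2 · (1,2)R 2/3
Row 2: (2,2)R 2/3 · (2,3)R 3/3
Row 3: (3,4)R 3/3
Row 4: (4,1)B 2/2 · (4,3)R 3/4 · (4,4)R 3/3
Row 5: (5,1)B 3/3 · (5,2)B 3/4 · (5,4)R 3/3
Row 6: (6,1)B 2/2 · (6,4)R 1/1
Sum over 13 agents: 0/2 + 2/3 + 2/3 + 3/3 + 3/3 + 2/2 + 3/4 + 3/3 + 3/3 + 3/4 + 3/3 + 2/2 + 1/1 = 65/6; mean = 65/6 ÷ 13 = 5/6 = 0.833333… → 0.833.

0.833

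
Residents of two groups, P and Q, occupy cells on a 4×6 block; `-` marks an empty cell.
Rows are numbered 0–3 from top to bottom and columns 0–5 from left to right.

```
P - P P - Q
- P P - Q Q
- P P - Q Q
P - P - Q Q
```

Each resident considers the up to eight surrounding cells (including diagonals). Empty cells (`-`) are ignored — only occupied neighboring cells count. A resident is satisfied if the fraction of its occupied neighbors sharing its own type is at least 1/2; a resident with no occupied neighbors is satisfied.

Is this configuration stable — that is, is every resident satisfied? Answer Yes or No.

Row 0: (0,0)P 1/1 ok · (0,2)P 3/3 ok · (0,3)P 2/3 ok · (0,5)Q 2/2 ok
Row 1: (1,1)P 5/5 ok · (1,2)P 5/5 ok · (1,4)Q 4/5 ok · (1,5)Q 4/4 ok
Row 2: (2,1)P 5/5 ok · (2,2)P 4/4 ok · (2,4)Q 5/5 ok · (2,5)Q 5/5 ok
Row 3: (3,0)P 1/1 ok · (3,2)P 2/2 ok · (3,4)Q 3/3 ok · (3,5)Q 3/3 ok
All meet the threshold, so the configuration is stable.

Yes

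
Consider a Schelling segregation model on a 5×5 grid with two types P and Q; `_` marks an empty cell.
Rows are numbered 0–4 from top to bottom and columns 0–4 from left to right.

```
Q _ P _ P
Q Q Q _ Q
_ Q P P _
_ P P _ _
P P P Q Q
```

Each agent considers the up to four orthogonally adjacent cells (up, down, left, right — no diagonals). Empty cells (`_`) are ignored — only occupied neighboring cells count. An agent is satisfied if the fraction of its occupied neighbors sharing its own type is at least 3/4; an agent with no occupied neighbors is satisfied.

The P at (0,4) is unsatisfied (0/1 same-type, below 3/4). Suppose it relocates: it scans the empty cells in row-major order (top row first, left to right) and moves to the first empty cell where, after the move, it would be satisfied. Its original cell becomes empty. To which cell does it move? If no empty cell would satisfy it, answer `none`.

(0,3)

Vacating (0,4). Empty cells in order:
  (0,1): 1/3 same-type → still unsatisfied.
  (0,3): 1/1 same-type → satisfied — stop here.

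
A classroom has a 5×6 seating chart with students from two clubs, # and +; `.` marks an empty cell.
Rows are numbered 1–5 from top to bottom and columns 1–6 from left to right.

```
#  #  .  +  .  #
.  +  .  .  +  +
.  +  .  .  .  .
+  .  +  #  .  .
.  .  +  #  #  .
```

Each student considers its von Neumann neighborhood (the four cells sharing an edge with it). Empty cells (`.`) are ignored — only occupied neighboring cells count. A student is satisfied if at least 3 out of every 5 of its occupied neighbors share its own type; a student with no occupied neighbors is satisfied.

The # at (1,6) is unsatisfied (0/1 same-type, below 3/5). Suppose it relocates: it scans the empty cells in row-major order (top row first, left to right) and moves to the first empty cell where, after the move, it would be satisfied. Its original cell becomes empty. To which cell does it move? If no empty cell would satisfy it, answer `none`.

(3,4)

Vacating (1,6). Empty cells in order:
  (1,3): 1/2 same-type → still unsatisfied.
  (1,5): 0/2 same-type → still unsatisfied.
  (2,1): 1/2 same-type → still unsatisfied.
  (2,3): 0/1 same-type → still unsatisfied.
  (2,4): 0/2 same-type → still unsatisfied.
  (3,1): 0/2 same-type → still unsatisfied.
  (3,3): 0/2 same-type → still unsatisfied.
  (3,4): 1/1 same-type → satisfied — stop here.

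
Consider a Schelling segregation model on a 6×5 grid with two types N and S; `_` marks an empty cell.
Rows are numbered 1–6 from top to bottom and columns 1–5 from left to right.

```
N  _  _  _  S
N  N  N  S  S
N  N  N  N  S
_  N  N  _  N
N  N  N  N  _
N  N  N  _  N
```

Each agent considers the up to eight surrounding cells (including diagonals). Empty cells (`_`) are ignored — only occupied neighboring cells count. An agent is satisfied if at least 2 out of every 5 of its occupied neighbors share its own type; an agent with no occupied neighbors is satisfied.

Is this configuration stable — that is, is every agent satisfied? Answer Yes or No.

Yes

Row 1: (1,1)N 2/2 satisfied · (1,5)S 2/2 satisfied
Row 2: (2,1)N 4/4 satisfied · (2,2)N 6/6 satisfied · (2,3)N 4/5 satisfied · (2,4)S 3/6 satisfied · (2,5)S 3/4 satisfied
Row 3: (3,1)N 4/4 satisfied · (3,2)N 7/7 satisfied · (3,3)N 6/7 satisfied · (3,4)N 4/7 satisfied · (3,5)S 2/4 satisfied
Row 4: (4,2)N 7/7 satisfied · (4,3)N 7/7 satisfied · (4,5)N 2/3 satisfied
Row 5: (5,1)N 4/4 satisfied · (5,2)N 7/7 satisfied · (5,3)N 6/6 satisfied · (5,4)N 5/5 satisfied
Row 6: (6,1)N 3/3 satisfied · (6,2)N 5/5 satisfied · (6,3)N 4/4 satisfied · (6,5)N 1/1 satisfied
All meet the threshold, so the configuration is stable.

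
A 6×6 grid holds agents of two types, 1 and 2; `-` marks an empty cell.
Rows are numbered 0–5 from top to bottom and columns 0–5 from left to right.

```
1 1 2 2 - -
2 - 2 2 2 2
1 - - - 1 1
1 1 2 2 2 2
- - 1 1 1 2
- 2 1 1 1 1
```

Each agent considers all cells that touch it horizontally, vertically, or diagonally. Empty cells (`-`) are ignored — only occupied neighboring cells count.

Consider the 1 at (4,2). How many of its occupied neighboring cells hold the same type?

4

Occupied neighbors of (4,2): (3,1)=1, (3,2)=2, (3,3)=2, (4,3)=1, (5,1)=2, (5,2)=1, (5,3)=1.
Same type (1): 4 of 7.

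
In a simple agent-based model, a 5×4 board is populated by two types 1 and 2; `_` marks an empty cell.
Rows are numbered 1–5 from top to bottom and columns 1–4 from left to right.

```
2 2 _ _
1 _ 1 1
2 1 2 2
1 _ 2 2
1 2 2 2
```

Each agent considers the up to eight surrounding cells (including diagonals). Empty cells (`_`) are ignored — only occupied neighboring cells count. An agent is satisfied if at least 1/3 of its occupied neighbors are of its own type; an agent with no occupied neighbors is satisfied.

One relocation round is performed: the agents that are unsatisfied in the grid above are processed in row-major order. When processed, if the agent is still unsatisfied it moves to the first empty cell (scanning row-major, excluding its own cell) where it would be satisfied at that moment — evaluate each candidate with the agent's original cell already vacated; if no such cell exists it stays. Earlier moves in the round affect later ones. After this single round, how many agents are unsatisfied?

0

Initially unsatisfied (in order): (2,1), (3,1).
  (2,1) → (1,3).
  (3,1) → (2,1).
Resulting grid:
2 2 1 _
2 _ 1 1
_ 1 2 2
1 _ 2 2
1 2 2 2
All satisfied now.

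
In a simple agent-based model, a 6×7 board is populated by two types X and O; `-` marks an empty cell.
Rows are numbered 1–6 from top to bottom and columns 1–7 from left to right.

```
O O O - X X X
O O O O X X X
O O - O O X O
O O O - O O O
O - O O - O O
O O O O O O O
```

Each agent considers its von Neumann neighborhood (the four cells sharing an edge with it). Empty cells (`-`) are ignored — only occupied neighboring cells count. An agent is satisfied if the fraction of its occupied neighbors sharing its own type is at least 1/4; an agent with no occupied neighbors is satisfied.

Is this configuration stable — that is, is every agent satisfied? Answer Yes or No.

Yes

(1,1)O 2/2 satisfied
(1,2)O 3/3 satisfied
(1,3)O 2/2 satisfied
(1,5)X 2/2 satisfied
(1,6)X 3/3 satisfied
(1,7)X 2/2 satisfied
(2,1)O 3/3 satisfied
(2,2)O 4/4 satisfied
(2,3)O 3/3 satisfied
(2,4)O 2/3 satisfied
(2,5)X 2/4 satisfied
(2,6)X 4/4 satisfied
(2,7)X 2/3 satisfied
(3,1)O 3/3 satisfied
(3,2)O 3/3 satisfied
(3,4)O 2/2 satisfied
(3,5)O 2/4 satisfied
(3,6)X 1/4 satisfied
(3,7)O 1/3 satisfied
(4,1)O 3/3 satisfied
(4,2)O 3/3 satisfied
(4,3)O 2/2 satisfied
(4,5)O 2/2 satisfied
(4,6)O 3/4 satisfied
(4,7)O 3/3 satisfied
(5,1)O 2/2 satisfied
(5,3)O 3/3 satisfied
(5,4)O 2/2 satisfied
(5,6)O 3/3 satisfied
(5,7)O 3/3 satisfied
(6,1)O 2/2 satisfied
(6,2)O 2/2 satisfied
(6,3)O 3/3 satisfied
(6,4)O 3/3 satisfied
(6,5)O 2/2 satisfied
(6,6)O 3/3 satisfied
(6,7)O 2/2 satisfied
All meet the threshold, so the configuration is stable.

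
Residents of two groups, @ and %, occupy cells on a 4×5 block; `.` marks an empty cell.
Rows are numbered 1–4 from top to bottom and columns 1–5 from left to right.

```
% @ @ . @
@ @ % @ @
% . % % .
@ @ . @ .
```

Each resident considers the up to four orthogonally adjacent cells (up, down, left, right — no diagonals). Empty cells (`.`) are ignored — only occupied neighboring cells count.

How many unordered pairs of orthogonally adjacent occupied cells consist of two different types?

9

Scan each occupied cell's neighbors to the right and below so each pair is counted once.
Row 1: %(1,1)–@(1,2)≠ %(1,1)–@(2,1)≠ @(1,2)–@(1,3)= @(1,2)–@(2,2)= @(1,3)–%(2,3)≠ @(1,5)–@(2,5)=  → 3/6 unlike.
Row 2: @(2,1)–@(2,2)= @(2,1)–%(3,1)≠ @(2,2)–%(2,3)≠ %(2,3)–@(2,4)≠ %(2,3)–%(3,3)= @(2,4)–@(2,5)= @(2,4)–%(3,4)≠  → 4/7 unlike.
Row 3: %(3,1)–@(4,1)≠ %(3,3)–%(3,4)= %(3,4)–@(4,4)≠  → 2/3 unlike.
Row 4: @(4,1)–@(4,2)=  → 0/1 unlike.
Total adjacent occupied pairs: 17; unlike-type pairs: 9.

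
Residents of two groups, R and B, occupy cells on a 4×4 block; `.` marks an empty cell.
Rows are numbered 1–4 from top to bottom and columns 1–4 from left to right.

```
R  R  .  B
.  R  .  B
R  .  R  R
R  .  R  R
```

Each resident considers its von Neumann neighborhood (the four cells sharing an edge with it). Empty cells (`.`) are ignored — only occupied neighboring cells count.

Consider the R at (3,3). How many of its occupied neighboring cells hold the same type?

Occupied neighbors of (3,3): (4,3)=R, (3,4)=R.
Same type (R): 2 of 2.

2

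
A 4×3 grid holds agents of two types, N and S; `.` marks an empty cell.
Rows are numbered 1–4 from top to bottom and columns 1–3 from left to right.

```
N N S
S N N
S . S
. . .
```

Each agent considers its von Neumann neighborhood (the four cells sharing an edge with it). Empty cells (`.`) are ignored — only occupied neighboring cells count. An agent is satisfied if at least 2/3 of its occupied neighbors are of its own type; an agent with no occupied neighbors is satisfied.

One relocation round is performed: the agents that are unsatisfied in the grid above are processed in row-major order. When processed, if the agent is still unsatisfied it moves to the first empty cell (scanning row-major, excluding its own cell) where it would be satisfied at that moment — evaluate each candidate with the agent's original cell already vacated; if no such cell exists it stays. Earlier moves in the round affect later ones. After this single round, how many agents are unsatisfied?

Initially unsatisfied (in order): (1,1), (1,3), (2,1), (2,3), (3,3).
  (1,1) → (4,2).
  (1,3): no empty cell satisfies it; stays.
  (2,1): no empty cell satisfies it; stays.
  (2,3): no empty cell satisfies it; stays.
  (3,3): no empty cell satisfies it; stays.
Resulting grid:
. N S
S N N
S . S
. N .
Unsatisfied now: (1,2), (1,3), (2,1), (2,3), (3,3).

5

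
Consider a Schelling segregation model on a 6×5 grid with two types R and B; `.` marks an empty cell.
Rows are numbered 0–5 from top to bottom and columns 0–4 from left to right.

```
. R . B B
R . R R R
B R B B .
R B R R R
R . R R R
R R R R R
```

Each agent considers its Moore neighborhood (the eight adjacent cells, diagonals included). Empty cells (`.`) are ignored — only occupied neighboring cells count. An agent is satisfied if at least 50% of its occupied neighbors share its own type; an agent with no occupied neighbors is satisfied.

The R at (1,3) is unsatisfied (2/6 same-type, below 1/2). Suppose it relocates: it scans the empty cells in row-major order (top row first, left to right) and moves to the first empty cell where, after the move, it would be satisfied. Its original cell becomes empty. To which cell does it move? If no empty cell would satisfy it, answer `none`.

Vacating (1,3). Empty cells in order:
  (0,0): 2/2 same-type → satisfied — stop here.

(0,0)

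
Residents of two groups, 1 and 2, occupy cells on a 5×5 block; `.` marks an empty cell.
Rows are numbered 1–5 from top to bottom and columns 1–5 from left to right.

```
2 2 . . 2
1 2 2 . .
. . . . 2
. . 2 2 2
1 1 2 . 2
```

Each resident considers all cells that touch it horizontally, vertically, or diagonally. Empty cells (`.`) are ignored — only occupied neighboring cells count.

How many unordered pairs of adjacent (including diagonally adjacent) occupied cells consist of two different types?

5

Scan each occupied cell's neighbors to the right and below (and the two forward diagonals) so each pair is counted once.
From row 1: 2 unlike of 6 pairs (running 2/6).
From row 2: 1 unlike of 2 pairs (running 3/8).
From row 3: 0 unlike of 2 pairs (running 3/10).
From row 4: 1 unlike of 7 pairs (running 4/17).
From row 5: 1 unlike of 2 pairs (running 5/19).
Total adjacent occupied pairs: 19; unlike-type pairs: 5.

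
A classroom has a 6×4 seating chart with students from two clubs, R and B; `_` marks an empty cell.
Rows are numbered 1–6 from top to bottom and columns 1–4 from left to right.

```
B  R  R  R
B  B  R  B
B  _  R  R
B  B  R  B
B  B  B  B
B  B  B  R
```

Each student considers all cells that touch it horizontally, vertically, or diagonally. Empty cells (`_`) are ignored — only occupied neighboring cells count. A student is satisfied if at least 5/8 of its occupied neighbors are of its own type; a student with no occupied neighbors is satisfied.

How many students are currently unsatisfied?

Row 1: (1,1)B 2/3 ok · (1,2)R 2/5 unhappy · (1,3)R 3/5 unhappy · (1,4)R 2/3 ok
Row 2: (2,1)B 3/4 ok · (2,2)B 3/7 unhappy · (2,3)R 5/7 ok · (2,4)B 0/5 unhappy
Row 3: (3,1)B 4/4 ok · (3,3)R 3/7 unhappy · (3,4)R 3/5 unhappy
Row 4: (4,1)B 4/4 ok · (4,2)B 5/7 ok · (4,3)R 2/7 unhappy · (4,4)B 2/5 unhappy
Row 5: (5,1)B 5/5 ok · (5,2)B 7/8 ok · (5,3)B 6/8 ok · (5,4)B 3/5 unhappy
Row 6: (6,1)B 3/3 ok · (6,2)B 5/5 ok · (6,3)B 4/5 ok · (6,4)R 0/3 unhappy
Unsatisfied: (1,2), (1,3), (2,2), (2,4), (3,3), (3,4), (4,3), (4,4), (5,4), (6,4) — 10 in total.

10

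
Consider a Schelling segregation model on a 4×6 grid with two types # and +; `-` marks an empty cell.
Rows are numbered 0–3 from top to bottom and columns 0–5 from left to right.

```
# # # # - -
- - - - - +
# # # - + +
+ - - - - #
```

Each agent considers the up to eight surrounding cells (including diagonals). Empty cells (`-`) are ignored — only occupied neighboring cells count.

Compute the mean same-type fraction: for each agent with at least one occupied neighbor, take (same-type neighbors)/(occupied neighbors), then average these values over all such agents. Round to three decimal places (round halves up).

(0,0)# 1/1
(0,1)# 2/2
(0,2)# 2/2
(0,3)# 1/1
(1,5)+ 2/2
(2,0)# 1/2
(2,1)# 2/3
(2,2)# 1/1
(2,4)+ 2/3
(2,5)+ 2/3
(3,0)+ 0/2
(3,5)# 0/2
Sum over 12 agents: 1/1 + 2/2 + 2/2 + 1/1 + 2/2 + 1/2 + 2/3 + 1/1 + 2/3 + 2/3 + 0/2 + 0/2 = 17/2; mean = 17/2 ÷ 12 = 17/24 = 0.708333… → 0.708.

0.708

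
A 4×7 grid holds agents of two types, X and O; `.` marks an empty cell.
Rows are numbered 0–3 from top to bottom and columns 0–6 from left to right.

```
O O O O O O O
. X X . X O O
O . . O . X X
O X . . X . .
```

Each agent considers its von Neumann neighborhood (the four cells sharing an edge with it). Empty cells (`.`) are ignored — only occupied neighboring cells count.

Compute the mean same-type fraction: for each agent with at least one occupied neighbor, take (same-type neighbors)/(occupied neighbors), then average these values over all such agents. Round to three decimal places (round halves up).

(0,0)O 1/1
(0,1)O 2/3
(0,2)O 2/3
(0,3)O 2/2
(0,4)O 2/3
(0,5)O 3/3
(0,6)O 2/2
(1,1)X 1/2
(1,2)X 1/2
(1,4)X 0/2
(1,5)O 2/4
(1,6)O 2/3
(2,0)O 1/1
(2,3)O — no occupied neighbors
(2,5)X 1/2
(2,6)X 1/2
(3,0)O 1/2
(3,1)X 0/1
(3,4)X — no occupied neighbors
Sum over 17 agents: 1/1 + 2/3 + 2/3 + 2/2 + 2/3 + 3/3 + 2/2 + 1/2 + 1/2 + 0/2 + 2/4 + 2/3 + 1/1 + 1/2 + 1/2 + 1/2 + 0/1 = 32/3; mean = 32/3 ÷ 17 = 32/51 = 0.627450… → 0.627.

0.627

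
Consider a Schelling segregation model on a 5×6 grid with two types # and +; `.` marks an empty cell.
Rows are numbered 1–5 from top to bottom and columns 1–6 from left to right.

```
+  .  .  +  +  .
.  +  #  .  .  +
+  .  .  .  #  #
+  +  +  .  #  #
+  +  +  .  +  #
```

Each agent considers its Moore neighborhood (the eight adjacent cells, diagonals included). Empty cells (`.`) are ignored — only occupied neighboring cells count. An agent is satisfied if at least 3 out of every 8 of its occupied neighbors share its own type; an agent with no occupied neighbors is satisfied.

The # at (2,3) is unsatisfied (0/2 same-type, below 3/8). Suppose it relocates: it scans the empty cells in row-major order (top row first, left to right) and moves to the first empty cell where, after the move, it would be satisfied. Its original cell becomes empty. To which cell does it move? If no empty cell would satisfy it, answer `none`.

(2,5)

Vacating (2,3). Empty cells in order:
  (1,2): 0/2 same-type → still unsatisfied.
  (1,3): 0/2 same-type → still unsatisfied.
  (1,6): 0/2 same-type → still unsatisfied.
  (2,1): 0/3 same-type → still unsatisfied.
  (2,4): 1/3 same-type → still unsatisfied.
  (2,5): 2/5 same-type → satisfied — stop here.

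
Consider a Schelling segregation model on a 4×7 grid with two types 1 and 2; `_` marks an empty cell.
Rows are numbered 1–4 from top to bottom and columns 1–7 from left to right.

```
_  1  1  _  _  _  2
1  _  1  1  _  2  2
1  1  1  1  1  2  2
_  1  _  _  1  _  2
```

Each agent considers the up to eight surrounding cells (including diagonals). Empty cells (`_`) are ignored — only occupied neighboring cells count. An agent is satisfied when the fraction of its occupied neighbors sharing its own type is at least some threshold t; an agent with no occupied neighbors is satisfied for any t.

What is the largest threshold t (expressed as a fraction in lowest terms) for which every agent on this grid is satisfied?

3/5

Row 1: (1,2)1 3/3 · (1,3)1 3/3 · (1,7)2 2/2
Row 2: (2,1)1 3/3 · (2,3)1 6/6 · (2,4)1 5/5 · (2,6)2 4/5 · (2,7)2 4/4
Row 3: (3,1)1 3/3 · (3,2)1 5/5 · (3,3)1 5/5 · (3,4)1 5/5 · (3,5)1 3/5 · (3,6)2 4/6 · (3,7)2 4/4
Row 4: (4,2)1 3/3 · (4,5)1 2/3 · (4,7)2 2/2
The smallest same-type fraction is 3/5 at (3,5), which reduces to 3/5. Any threshold above that leaves this agent unsatisfied.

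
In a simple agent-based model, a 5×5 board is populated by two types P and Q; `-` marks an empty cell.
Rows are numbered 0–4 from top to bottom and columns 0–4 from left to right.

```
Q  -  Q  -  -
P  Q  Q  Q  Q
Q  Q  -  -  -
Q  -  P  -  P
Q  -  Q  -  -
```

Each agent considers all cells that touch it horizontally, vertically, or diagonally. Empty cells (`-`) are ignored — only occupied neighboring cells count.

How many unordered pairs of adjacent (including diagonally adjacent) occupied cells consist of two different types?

Scan each occupied cell's neighbors to the right and below (and the two forward diagonals) so each pair is counted once.
From row 0: 1 unlike of 5 pairs (running 1/5).
From row 1: 3 unlike of 9 pairs (running 4/14).
From row 2: 1 unlike of 4 pairs (running 5/18).
From row 3: 1 unlike of 2 pairs (running 6/20).
Total adjacent occupied pairs: 20; unlike-type pairs: 6.

6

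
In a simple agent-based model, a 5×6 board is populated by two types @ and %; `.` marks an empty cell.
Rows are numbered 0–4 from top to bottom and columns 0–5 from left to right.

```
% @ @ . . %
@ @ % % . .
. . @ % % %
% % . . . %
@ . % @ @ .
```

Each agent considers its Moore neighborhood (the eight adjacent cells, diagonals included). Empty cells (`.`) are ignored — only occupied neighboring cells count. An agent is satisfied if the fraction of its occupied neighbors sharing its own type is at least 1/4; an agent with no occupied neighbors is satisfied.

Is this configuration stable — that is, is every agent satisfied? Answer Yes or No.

No

Row 0: (0,0)% 0/3 not · (0,1)@ 3/5 satisfied · (0,2)@ 2/4 satisfied · (0,5)% 0/0 satisfied
Row 1: (1,0)@ 2/3 satisfied · (1,1)@ 4/6 satisfied · (1,2)% 2/6 satisfied · (1,3)% 3/5 satisfied
Row 2: (2,2)@ 1/5 not · (2,3)% 3/4 satisfied · (2,4)% 4/4 satisfied · (2,5)% 2/2 satisfied
Row 3: (3,0)% 1/2 satisfied · (3,1)% 2/4 satisfied · (3,5)% 2/3 satisfied
Row 4: (4,0)@ 0/2 not · (4,2)% 1/2 satisfied · (4,3)@ 1/2 satisfied · (4,4)@ 1/2 satisfied
For instance (0,0) has only 0/3 same-type neighbors, below 1/4.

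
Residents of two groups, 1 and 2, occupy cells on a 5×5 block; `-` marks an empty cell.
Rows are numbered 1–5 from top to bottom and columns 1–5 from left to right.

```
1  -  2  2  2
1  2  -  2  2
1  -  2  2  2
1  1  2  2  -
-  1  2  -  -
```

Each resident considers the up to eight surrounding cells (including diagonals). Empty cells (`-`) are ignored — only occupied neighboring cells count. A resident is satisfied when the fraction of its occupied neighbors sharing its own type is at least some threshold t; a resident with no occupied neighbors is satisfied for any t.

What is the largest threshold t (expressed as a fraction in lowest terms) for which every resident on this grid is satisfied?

2/5

(1,1)1 1/2
(1,3)2 3/3
(1,4)2 4/4
(1,5)2 3/3
(2,1)1 2/3
(2,2)2 2/5
(2,4)2 7/7
(2,5)2 5/5
(3,1)1 3/4
(3,3)2 5/6
(3,4)2 6/6
(3,5)2 4/4
(4,1)1 3/3
(4,2)1 3/6
(4,3)2 4/6
(4,4)2 5/5
(5,2)1 2/4
(5,3)2 2/4
The smallest same-type fraction is 2/5 at (2,2), which reduces to 2/5. Any threshold above that leaves this resident unsatisfied.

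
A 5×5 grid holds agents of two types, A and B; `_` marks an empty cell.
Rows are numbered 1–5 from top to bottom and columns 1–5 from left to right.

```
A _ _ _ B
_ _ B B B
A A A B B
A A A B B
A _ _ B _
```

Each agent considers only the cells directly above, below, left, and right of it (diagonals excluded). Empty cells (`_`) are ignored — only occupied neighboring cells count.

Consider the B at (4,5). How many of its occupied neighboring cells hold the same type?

2

Occupied neighbors of (4,5): (3,5)=B, (4,4)=B.
Same type (B): 2 of 2.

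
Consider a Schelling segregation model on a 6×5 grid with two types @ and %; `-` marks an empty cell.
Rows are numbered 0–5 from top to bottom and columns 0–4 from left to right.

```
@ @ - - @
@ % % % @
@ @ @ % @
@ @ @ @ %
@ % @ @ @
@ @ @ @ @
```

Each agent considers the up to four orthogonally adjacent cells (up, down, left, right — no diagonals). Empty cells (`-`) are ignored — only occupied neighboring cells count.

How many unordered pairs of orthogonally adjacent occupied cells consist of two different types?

15

Scan each occupied cell's neighbors to the right and below so each pair is counted once.
From row 0: 1 unlike of 4 pairs (running 1/4).
From row 1: 4 unlike of 9 pairs (running 5/13).
From row 2: 4 unlike of 9 pairs (running 9/22).
From row 3: 3 unlike of 9 pairs (running 12/31).
From row 4: 3 unlike of 9 pairs (running 15/40).
From row 5: 0 unlike of 4 pairs (running 15/44).
Total adjacent occupied pairs: 44; unlike-type pairs: 15.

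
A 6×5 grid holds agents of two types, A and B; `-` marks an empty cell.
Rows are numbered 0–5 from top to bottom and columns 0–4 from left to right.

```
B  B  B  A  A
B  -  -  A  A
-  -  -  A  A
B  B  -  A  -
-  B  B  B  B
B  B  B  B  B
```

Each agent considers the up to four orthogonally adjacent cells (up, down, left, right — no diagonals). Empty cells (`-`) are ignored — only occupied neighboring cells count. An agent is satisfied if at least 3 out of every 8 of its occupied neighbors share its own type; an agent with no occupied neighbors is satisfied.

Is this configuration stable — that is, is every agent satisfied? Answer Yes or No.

(0,0)B 2/2 satisfied
(0,1)B 2/2 satisfied
(0,2)B 1/2 satisfied
(0,3)A 2/3 satisfied
(0,4)A 2/2 satisfied
(1,0)B 1/1 satisfied
(1,3)A 3/3 satisfied
(1,4)A 3/3 satisfied
(2,3)A 3/3 satisfied
(2,4)A 2/2 satisfied
(3,0)B 1/1 satisfied
(3,1)B 2/2 satisfied
(3,3)A 1/2 satisfied
(4,1)B 3/3 satisfied
(4,2)B 3/3 satisfied
(4,3)B 3/4 satisfied
(4,4)B 2/2 satisfied
(5,0)B 1/1 satisfied
(5,1)B 3/3 satisfied
(5,2)B 3/3 satisfied
(5,3)B 3/3 satisfied
(5,4)B 2/2 satisfied
All meet the threshold, so the configuration is stable.

Yes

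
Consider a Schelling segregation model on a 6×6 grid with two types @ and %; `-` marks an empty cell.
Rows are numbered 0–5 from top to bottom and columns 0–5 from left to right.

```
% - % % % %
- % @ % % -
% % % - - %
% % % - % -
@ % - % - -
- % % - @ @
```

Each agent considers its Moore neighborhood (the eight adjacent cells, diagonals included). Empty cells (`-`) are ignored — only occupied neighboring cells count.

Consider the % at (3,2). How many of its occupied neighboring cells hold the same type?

Occupied neighbors of (3,2): (2,1)=%, (2,2)=%, (3,1)=%, (4,1)=%, (4,3)=%.
Same type (%): 5 of 5.

5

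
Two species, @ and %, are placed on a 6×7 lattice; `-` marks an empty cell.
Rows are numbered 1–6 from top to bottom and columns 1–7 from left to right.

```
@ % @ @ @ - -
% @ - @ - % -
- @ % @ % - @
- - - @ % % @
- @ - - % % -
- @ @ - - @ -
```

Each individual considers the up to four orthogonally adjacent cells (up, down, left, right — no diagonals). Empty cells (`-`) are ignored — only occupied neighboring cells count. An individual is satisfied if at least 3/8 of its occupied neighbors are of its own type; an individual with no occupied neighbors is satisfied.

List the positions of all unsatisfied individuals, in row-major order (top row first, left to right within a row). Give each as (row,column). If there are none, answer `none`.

(1,1), (1,2), (2,1), (2,2), (3,3), (6,6)

(1,1)@ 0/2 ✗
(1,2)% 0/3 ✗
(1,3)@ 1/2 ✓
(1,4)@ 3/3 ✓
(1,5)@ 1/1 ✓
(2,1)% 0/2 ✗
(2,2)@ 1/3 ✗
(2,4)@ 2/2 ✓
(2,6)% 0/0 ✓
(3,2)@ 1/2 ✓
(3,3)% 0/2 ✗
(3,4)@ 2/4 ✓
(3,5)% 1/2 ✓
(3,7)@ 1/1 ✓
(4,4)@ 1/2 ✓
(4,5)% 3/4 ✓
(4,6)% 2/3 ✓
(4,7)@ 1/2 ✓
(5,2)@ 1/1 ✓
(5,5)% 2/2 ✓
(5,6)% 2/3 ✓
(6,2)@ 2/2 ✓
(6,3)@ 1/1 ✓
(6,6)@ 0/1 ✗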